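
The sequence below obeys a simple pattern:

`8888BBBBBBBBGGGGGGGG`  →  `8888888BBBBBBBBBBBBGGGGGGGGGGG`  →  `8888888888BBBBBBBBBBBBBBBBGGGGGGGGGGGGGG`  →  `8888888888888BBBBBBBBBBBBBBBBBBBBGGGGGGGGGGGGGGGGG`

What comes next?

8888888888888888BBBBBBBBBBBBBBBBBBBBBBBBGGGGGGGGGGGGGGGGGGGG

Reading off run lengths: 8 runs 4, 7, 10, 13; B runs 8, 12, 16, 20; G runs 8, 11, 14, 17 — each is linear in n, where the shown terms are n = 2, 3, 4, 5.
Setting n = 6 gives 16, 24, 20 characters in each block.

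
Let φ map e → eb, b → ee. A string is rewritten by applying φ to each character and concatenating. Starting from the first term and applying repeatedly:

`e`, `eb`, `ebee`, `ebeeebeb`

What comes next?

Apply φ to ebeeebeb symbol by symbol: e→eb, b→ee, e→eb, e→eb, e→eb, b→ee, e→eb, b→ee; joined: eb ee eb eb eb ee eb ee.

ebeeebebebeeebee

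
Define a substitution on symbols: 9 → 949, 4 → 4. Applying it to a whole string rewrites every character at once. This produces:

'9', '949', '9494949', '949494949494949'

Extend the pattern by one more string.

φ(949494949494949) expands symbol-by-symbol to 949 4 949 4 949 4 949 4 949 4 949 4 949 4 949; joining the 15 pieces gives the next term.

9494949494949494949494949494949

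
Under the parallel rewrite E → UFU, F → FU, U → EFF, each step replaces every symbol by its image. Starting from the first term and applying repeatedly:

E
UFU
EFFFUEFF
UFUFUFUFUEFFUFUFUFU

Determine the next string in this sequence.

φ(UFUFUFUFUEFFUFUFUFU) expands symbol-by-symbol to EFF FU EFF FU EFF FU EFF FU EFF UFU FU FU EFF FU EFF FU EFF FU EFF; joining the 19 pieces gives the next term.

EFFFUEFFFUEFFFUEFFFUEFFUFUFUFUEFFFUEFFFUEFFFUEFF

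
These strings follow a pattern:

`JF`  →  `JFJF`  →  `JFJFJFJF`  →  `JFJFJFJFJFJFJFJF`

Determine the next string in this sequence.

Every step duplicates the string.
So the next term is two copies of JFJFJFJFJFJFJFJF.

JFJFJFJFJFJFJFJFJFJFJFJFJFJFJFJF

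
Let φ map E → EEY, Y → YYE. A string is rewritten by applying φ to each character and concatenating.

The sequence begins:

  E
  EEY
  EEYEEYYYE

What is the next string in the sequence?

Apply φ to EEYEEYYYE symbol by symbol: E→EEY, E→EEY, Y→YYE, E→EEY, E→EEY, Y→YYE, Y→YYE, Y→YYE, E→EEY; joined: EEY EEY YYE EEY EEY YYE YYE YYE EEY.

EEYEEYYYEEEYEEYYYEYYEYYEEEY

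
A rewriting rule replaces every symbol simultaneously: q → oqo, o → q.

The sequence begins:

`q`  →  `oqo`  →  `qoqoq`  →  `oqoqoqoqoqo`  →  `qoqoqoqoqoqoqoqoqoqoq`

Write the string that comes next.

Applying the rule to each of the 21 symbols of qoqoqoqoqoqoqoqoqoqoq gives the pieces oqo q oqo q oqo q oqo q oqo q oqo q oqo q oqo q oqo q oqo q oqo, which concatenate to the answer.

oqoqoqoqoqoqoqoqoqoqoqoqoqoqoqoqoqoqoqoqoqo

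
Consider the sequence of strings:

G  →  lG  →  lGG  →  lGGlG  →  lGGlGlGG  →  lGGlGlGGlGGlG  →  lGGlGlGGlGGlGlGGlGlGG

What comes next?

From term 3 onward, concatenate the last term with the second-to-last: lG·G = lGG, lGG·lG = lGGlG, …
So term 8 is lGGlGlGGlGGlGlGGlGlGG·lGGlGlGGlGGlG.

lGGlGlGGlGGlGlGGlGlGGlGGlGlGGlGGlG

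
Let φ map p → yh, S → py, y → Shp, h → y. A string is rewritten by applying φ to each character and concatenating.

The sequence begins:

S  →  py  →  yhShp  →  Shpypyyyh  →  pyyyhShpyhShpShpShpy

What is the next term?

yhShpShpShpypyyyhShpypyyyhpyyyhpyyyhShp

Replace each of the 20 characters of pyyyhShpyhShpShpShpy in place — yh Shp Shp Shp y py y yh Shp y py y yh py y yh py y yh Shp — and concatenate.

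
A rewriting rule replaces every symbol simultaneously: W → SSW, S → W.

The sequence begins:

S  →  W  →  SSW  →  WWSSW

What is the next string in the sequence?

SSWSSWWWSSW

Expanding WWSSW: W→SSW, W→SSW, S→W, S→W, W→SSW. Concatenated: SSW SSW W W SSW.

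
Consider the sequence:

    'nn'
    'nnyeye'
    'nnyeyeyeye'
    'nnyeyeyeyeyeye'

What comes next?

nnyeyeyeyeyeyeyeye

Each term is the previous one with yeye appended.
One more step from nnyeyeyeyeyeye gives the answer.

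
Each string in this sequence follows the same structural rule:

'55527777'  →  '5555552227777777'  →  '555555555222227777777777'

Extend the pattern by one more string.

55555555555522222227777777777777

Term n consists of 3n 5's, followed by 2n-1 2's, followed by 3n+1 7's (n = 1, 2, …).
For the next term, n = 4, so the run lengths are 12, 7, 13.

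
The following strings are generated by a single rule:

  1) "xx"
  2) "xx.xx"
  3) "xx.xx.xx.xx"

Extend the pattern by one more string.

Every step duplicates the string with '.' between the halves.
One more doubling of xx.xx.xx.xx gives the answer.

xx.xx.xx.xx.xx.xx.xx.xx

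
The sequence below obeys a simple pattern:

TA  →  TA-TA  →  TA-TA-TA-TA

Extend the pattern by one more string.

TA-TA-TA-TA-TA-TA-TA-TA

Each string is two copies of the previous one joined by '-'.
So the next term is two copies of TA-TA-TA-TA with '-' between the halves.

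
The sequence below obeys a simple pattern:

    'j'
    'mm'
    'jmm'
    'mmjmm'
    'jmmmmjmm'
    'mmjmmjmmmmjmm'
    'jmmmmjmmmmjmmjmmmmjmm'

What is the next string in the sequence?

Each term (from the third on) is the two preceding terms concatenated in order: term 3 = j·mm = jmm.
The next term joins mmjmmjmmmmjmm and jmmmmjmmmmjmmjmmmmjmm.

mmjmmjmmmmjmmjmmmmjmmmmjmmjmmmmjmm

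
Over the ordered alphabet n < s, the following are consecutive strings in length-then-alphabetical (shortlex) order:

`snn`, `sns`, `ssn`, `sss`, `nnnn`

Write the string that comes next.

nnns

Find the rightmost character of nnnn below s, bump it to the next letter, and reset everything to its right to n.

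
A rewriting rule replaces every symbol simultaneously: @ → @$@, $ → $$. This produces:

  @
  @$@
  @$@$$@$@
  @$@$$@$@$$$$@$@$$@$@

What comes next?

@$@$$@$@$$$$@$@$$@$@$$$$$$$$@$@$$@$@$$$$@$@$$@$@

Replace each of the 20 characters of @$@$$@$@$$$$@$@$$@$@ in place — @$@ $$ @$@ $$ $$ @$@ $$ @$@ $$ $$ $$ $$ @$@ $$ @$@ $$ $$ @$@ $$ @$@ — and concatenate.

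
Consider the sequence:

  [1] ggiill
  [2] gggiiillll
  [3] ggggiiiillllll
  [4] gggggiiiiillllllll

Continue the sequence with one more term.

The n-th term is n+1 g's then n+1 i's then 2n l's (n = 1, 2, …).
For the next term, n = 5, so the run lengths are 6, 6, 10.

ggggggiiiiiillllllllll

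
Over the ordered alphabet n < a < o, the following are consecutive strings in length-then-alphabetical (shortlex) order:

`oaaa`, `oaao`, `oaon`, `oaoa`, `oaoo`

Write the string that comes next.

oonn

Treat oaoo as a base-3 numeral over the given alphabet and add one, carrying through any trailing o's.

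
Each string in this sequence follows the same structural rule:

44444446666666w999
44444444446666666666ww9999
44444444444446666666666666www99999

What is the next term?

44444444444444446666666666666666wwww999999

Each string has the form 4^{3n+1} 6^{3n+1} w^{n-1} 9^{n+1}, where the shown terms are n = 2, 3, 4.
For the next term, n = 5, so the run lengths are 16, 16, 4, 6.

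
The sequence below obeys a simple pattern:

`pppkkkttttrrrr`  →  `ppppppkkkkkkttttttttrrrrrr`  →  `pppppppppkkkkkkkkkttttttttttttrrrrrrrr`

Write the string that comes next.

Term n consists of 3n p's, followed by 3n k's, followed by 4n t's, followed by 2n+2 r's (n = 1, 2, …).
Setting n = 4 gives 12, 12, 16, 10 characters in each block.

ppppppppppppkkkkkkkkkkkkttttttttttttttttrrrrrrrrrr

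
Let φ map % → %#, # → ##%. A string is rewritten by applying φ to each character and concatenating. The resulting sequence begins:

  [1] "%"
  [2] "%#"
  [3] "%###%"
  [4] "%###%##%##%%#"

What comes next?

Rewriting the 13 symbols of %###%##%##%%# one by one yields %# ##% ##% ##% %# ##% ##% %# ##% ##% %# %# ##%; concatenated:

%###%##%##%%###%##%%###%##%%#%###%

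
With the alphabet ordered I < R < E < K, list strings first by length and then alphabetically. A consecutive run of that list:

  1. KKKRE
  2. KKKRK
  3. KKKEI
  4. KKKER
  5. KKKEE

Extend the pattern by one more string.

KKKEK

The successor of KKKEE increments the rightmost position that isn't already K and resets every position after it to I.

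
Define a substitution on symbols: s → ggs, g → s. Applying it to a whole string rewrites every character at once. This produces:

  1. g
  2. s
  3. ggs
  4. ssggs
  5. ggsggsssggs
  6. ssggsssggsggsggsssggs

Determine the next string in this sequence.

Rewriting the 21 symbols of ssggsssggsggsggsssggs one by one yields ggs ggs s s ggs ggs ggs s s ggs s s ggs s s ggs ggs ggs s s ggs; concatenated:

ggsggsssggsggsggsssggsssggsssggsggsggsssggs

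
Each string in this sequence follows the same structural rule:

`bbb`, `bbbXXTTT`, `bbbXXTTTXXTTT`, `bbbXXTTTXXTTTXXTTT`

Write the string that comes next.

Each term is the previous one with XXTTT appended.
So the next term is bbbXXTTTXXTTTXXTTT·XXTTT.

bbbXXTTTXXTTTXXTTTXXTTT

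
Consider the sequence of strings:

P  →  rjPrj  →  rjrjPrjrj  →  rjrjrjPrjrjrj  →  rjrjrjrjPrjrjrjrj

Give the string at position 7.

rjrjrjrjrjrjPrjrjrjrjrjrj

Each term wraps the previous one in rj on the left and rj on the right.
From rjrjrjrjPrjrjrjrj, 2 further steps: rjrjrjrjPrjrjrjrj → rjrjrjrjrjPrjrjrjrjrj → (answer).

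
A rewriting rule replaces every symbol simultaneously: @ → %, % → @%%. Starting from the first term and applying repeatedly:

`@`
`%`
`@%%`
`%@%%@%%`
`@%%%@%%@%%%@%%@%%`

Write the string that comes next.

Applying the rule to each of the 17 symbols of @%%%@%%@%%%@%%@%% gives the pieces % @%% @%% @%% % @%% @%% % @%% @%% @%% % @%% @%% % @%% @%%, which concatenate to the answer.

%@%%@%%@%%%@%%@%%%@%%@%%@%%%@%%@%%%@%%@%%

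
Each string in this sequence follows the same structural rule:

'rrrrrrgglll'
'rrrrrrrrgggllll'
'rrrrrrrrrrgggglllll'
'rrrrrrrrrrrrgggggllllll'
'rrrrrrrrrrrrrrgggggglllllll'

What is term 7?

rrrrrrrrrrrrrrrrrrgggggggglllllllll

Each string has the form r^{2n} g^{n-1} l^{n}, where the shown terms are n = 3, 4, 5, 6, 7.
At n = 9 the blocks have lengths 18, 8, 9.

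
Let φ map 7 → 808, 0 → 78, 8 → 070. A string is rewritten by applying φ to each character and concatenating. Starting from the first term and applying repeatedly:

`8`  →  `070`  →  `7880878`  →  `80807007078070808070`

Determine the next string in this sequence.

07078070788087878808788080707880878070780707880878

Applying the rule to each of the 20 symbols of 80807007078070808070 gives the pieces 070 78 070 78 808 78 78 808 78 808 070 78 808 78 070 78 070 78 808 78, which concatenate to the answer.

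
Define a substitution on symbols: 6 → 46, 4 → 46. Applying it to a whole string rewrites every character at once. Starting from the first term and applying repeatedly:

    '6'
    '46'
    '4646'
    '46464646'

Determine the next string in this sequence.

4646464646464646

Apply φ to 46464646 symbol by symbol: 4→46, 6→46, 4→46, 6→46, 4→46, 6→46, 4→46, 6→46; joined: 46 46 46 46 46 46 46 46.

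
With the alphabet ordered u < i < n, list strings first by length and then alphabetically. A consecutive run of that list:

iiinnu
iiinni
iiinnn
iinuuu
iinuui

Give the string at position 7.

iinuiu

Advancing 2 positions from iinuui through iinuui → iinuun reaches term 7.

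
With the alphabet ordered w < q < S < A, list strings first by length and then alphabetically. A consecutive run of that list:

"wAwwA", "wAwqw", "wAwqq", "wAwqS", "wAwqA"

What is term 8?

Stepping forward 3 times from wAwqA: wAwqA → wAwSw → wAwSq, then the target.

wAwSS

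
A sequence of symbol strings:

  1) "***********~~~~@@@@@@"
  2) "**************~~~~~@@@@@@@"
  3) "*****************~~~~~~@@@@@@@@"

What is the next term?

Each string has the form *^{3n+2} ~^{n+1} @^{n+3}, where the shown terms are n = 3, 4, 5.
Setting n = 6 gives 20, 7, 9 characters in each block.

********************~~~~~~~@@@@@@@@@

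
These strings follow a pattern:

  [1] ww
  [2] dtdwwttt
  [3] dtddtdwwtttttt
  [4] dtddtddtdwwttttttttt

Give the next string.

dtddtddtddtdwwtttttttttttt

s(k+1) = dtd·s(k)·ttt, so each term gains dtd as a prefix and ttt as a suffix.
One more step from dtddtddtdwwttttttttt gives the answer.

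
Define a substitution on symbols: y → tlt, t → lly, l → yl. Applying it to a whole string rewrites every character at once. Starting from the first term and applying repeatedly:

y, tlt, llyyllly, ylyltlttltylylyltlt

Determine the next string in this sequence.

tltyltltylllyylllyllyylllytltyltltyltltylllyyllly

Applying the rule to each of the 19 symbols of ylyltlttltylylyltlt gives the pieces tlt yl tlt yl lly yl lly lly yl lly tlt yl tlt yl tlt yl lly yl lly, which concatenate to the answer.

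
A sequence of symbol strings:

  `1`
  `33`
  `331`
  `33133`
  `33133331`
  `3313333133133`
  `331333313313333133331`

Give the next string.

From term 3 onward, concatenate the last term with the second-to-last: 33·1 = 331, 331·33 = 33133, …
The next term joins 331333313313333133331 and 3313333133133.

3313333133133331333313313333133133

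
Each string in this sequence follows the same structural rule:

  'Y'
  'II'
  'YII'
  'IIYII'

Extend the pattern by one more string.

Each term (from the third on) is the two preceding terms concatenated in order: term 3 = Y·II = YII.
The next term joins YII and IIYII.

YIIIIYII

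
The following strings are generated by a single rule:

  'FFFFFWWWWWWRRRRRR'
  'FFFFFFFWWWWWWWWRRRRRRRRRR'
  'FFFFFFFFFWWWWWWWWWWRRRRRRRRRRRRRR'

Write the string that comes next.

FFFFFFFFFFFWWWWWWWWWWWWRRRRRRRRRRRRRRRRRR

Reading off run lengths: F runs 5, 7, 9; W runs 6, 8, 10; R runs 6, 10, 14 — each is linear in n, where the shown terms are n = 2, 3, 4.
At n = 5 the blocks have lengths 11, 12, 18.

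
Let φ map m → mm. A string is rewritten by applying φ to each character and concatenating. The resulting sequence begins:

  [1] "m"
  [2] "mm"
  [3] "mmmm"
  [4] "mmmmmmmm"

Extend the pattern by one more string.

Apply φ to mmmmmmmm symbol by symbol: m→mm, m→mm, m→mm, m→mm, m→mm, m→mm, m→mm, m→mm; joined: mm mm mm mm mm mm mm mm.

mmmmmmmmmmmmmmmm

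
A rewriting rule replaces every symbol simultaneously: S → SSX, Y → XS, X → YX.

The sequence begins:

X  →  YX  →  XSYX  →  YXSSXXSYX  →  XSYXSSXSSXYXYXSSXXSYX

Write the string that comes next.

Rewriting the 21 symbols of XSYXSSXSSXYXYXSSXXSYX one by one yields YX SSX XS YX SSX SSX YX SSX SSX YX XS YX XS YX SSX SSX YX YX SSX XS YX; concatenated:

YXSSXXSYXSSXSSXYXSSXSSXYXXSYXXSYXSSXSSXYXYXSSXXSYX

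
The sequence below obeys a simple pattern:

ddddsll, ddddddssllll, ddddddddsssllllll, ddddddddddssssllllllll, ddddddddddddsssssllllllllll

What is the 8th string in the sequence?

The n-th term is 2n+2 d's then n s's then 2n l's (n = 1, 2, …).
Setting n = 8 gives 18, 8, 16 characters in each block.

ddddddddddddddddddssssssssllllllllllllllll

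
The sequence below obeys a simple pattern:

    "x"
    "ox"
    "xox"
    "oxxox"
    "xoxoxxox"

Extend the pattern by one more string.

oxxoxxoxoxxox

This is a Fibonacci-style word recurrence s(k) = s(k−2)·s(k−1): e.g. x·ox = xox.
The next term joins oxxox and xoxoxxox.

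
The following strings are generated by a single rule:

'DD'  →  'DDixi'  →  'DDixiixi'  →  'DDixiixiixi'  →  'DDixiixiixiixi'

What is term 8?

The strings grow by a fixed suffix ixi each time.
From DDixiixiixiixi, 3 further steps: DDixiixiixiixi → DDixiixiixiixiixi → DDixiixiixiixiixiixi → (answer).

DDixiixiixiixiixiixiixi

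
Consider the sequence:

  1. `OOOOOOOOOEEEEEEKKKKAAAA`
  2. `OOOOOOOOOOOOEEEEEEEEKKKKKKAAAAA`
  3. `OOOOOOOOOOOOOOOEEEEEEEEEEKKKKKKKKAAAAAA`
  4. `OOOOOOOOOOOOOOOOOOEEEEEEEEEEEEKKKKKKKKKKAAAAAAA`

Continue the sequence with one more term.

OOOOOOOOOOOOOOOOOOOOOEEEEEEEEEEEEEEKKKKKKKKKKKKAAAAAAAA

Term n consists of 3n O's, followed by 2n E's, followed by 2n-2 K's, followed by n+1 A's, where the shown terms are n = 3, 4, 5, 6.
At n = 7 the blocks have lengths 21, 14, 12, 8.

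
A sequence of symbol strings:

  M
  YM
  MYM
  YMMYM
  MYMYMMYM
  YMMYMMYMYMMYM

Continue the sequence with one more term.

Each term (from the third on) is the two preceding terms concatenated in order: term 3 = M·YM = MYM.
So term 7 is MYMYMMYM·YMMYMMYMYMMYM.

MYMYMMYMYMMYMMYMYMMYM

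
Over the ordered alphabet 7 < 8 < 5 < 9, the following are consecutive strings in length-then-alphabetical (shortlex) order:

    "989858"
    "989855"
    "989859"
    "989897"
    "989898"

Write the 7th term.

Continuing the enumeration 2 steps past 989898: 989898 → 989895 → (answer).

989899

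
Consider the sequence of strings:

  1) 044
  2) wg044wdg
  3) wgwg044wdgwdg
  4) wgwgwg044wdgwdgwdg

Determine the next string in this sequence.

s(k+1) = wg·s(k)·wdg, so each term gains wg as a prefix and wdg as a suffix.
So the next term is wg·wgwgwg044wdgwdgwdg·wdg.

wgwgwgwg044wdgwdgwdgwdg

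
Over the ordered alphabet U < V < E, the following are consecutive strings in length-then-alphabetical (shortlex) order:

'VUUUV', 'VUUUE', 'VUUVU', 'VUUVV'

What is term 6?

VUUEU

Continuing the enumeration 2 steps past VUUVV: VUUVV → VUUVE → (answer).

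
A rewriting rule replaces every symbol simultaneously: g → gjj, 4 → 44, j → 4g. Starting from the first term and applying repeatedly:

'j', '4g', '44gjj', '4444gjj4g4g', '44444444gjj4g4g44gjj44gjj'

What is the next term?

4444444444444444gjj4g4g44gjj44gjj4444gjj4g4g4444gjj4g4g

φ(44444444gjj4g4g44gjj44gjj) expands symbol-by-symbol to 44 44 44 44 44 44 44 44 gjj 4g 4g 44 gjj 44 gjj 44 44 gjj 4g 4g 44 44 gjj 4g 4g; joining the 25 pieces gives the next term.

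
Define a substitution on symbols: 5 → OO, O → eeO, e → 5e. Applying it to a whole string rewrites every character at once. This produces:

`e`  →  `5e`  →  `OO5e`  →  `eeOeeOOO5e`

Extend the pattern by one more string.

5e5eeeO5e5eeeOeeOeeOOO5e

Rewriting each symbol of eeOeeOOO5e: e→5e, e→5e, O→eeO, e→5e, e→5e, O→eeO, O→eeO, O→eeO, 5→OO, e→5e, which concatenates to 5e 5e eeO 5e 5e eeO eeO eeO OO 5e.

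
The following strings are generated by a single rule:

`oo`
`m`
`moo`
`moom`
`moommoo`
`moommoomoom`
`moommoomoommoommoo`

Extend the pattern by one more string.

moommoomoommoommoomoommoomoom

From term 3 onward, concatenate the last term with the second-to-last: m·oo = moo, moo·m = moom, …
So term 8 is moommoomoommoommoo·moommoomoom.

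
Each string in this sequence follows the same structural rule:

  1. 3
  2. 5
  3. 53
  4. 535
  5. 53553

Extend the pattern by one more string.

From term 3 onward, concatenate the last term with the second-to-last: 5·3 = 53, 53·5 = 535, …
So term 6 is 53553·535.

53553535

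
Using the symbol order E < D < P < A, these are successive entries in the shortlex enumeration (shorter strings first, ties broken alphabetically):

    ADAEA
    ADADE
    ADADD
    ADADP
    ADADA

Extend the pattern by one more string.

The successor of ADADA increments the rightmost position that isn't already A and resets every position after it to E.

ADAPE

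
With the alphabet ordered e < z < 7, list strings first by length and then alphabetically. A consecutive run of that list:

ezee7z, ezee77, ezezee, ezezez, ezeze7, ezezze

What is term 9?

ezez7e

Stepping forward 3 times from ezezze: ezezze → ezezzz → ezezz7, then the target.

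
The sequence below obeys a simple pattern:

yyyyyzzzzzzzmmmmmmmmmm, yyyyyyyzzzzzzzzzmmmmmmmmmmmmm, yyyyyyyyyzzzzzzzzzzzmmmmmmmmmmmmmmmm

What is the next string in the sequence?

yyyyyyyyyyyzzzzzzzzzzzzzmmmmmmmmmmmmmmmmmmm

Each string has the form y^{2n-1} z^{2n+1} m^{3n+1}, where the shown terms are n = 3, 4, 5.
At n = 6 the blocks have lengths 11, 13, 19.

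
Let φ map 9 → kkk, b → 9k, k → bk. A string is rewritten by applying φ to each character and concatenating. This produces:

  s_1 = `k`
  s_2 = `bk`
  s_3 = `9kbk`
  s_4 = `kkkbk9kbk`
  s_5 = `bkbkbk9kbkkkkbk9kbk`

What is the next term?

Rewriting the 19 symbols of bkbkbk9kbkkkkbk9kbk one by one yields 9k bk 9k bk 9k bk kkk bk 9k bk bk bk bk 9k bk kkk bk 9k bk; concatenated:

9kbk9kbk9kbkkkkbk9kbkbkbkbk9kbkkkkbk9kbk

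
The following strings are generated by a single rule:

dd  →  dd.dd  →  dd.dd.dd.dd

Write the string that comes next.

dd.dd.dd.dd.dd.dd.dd.dd

Every step duplicates the string with '.' between the halves.
So the next term is two copies of dd.dd.dd.dd with '.' between the halves.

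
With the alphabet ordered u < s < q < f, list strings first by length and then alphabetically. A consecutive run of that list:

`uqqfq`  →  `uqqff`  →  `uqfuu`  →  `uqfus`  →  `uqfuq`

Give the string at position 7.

uqfsu

Stepping forward 2 times from uqfuq: uqfuq → uqfuf, then the target.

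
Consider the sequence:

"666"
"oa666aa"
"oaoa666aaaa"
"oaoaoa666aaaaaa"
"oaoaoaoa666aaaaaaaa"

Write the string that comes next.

Each term wraps the previous one in oa on the left and aa on the right.
Applying this once more to oaoaoaoa666aaaaaaaa:

oaoaoaoaoa666aaaaaaaaaa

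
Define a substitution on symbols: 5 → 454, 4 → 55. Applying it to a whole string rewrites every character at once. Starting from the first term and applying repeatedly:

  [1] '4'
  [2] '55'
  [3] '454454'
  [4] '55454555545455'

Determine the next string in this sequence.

45445455454554544544544545545455454454

φ(55454555545455) expands symbol-by-symbol to 454 454 55 454 55 454 454 454 454 55 454 55 454 454; joining the 14 pieces gives the next term.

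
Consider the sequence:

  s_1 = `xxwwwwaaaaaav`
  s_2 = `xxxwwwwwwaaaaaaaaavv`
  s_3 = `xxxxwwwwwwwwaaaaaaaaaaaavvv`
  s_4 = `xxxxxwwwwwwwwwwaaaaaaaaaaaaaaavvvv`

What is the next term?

Term n consists of n x's, followed by 2n w's, followed by 3n a's, followed by n-1 v's, where the shown terms are n = 2, 3, 4, 5.
For the next term, n = 6, so the run lengths are 6, 12, 18, 5.

xxxxxxwwwwwwwwwwwwaaaaaaaaaaaaaaaaaavvvvv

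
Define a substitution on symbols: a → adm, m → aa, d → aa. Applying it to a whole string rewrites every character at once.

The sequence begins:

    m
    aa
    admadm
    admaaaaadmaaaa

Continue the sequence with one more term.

Applying the rule to each of the 14 symbols of admaaaaadmaaaa gives the pieces adm aa aa adm adm adm adm adm aa aa adm adm adm adm, which concatenate to the answer.

admaaaaadmadmadmadmadmaaaaadmadmadmadm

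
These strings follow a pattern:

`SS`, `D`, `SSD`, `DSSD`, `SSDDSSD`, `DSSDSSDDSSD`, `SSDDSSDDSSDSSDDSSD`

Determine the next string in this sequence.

DSSDSSDDSSDSSDDSSDDSSDSSDDSSD

This is a Fibonacci-style word recurrence s(k) = s(k−2)·s(k−1): e.g. SS·D = SSD.
The next term joins DSSDSSDDSSD and SSDDSSDDSSDSSDDSSD.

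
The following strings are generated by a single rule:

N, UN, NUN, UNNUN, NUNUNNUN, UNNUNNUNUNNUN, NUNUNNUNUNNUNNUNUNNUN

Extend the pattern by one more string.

This is a Fibonacci-style word recurrence s(k) = s(k−2)·s(k−1): e.g. N·UN = NUN.
Continuing: UNNUNNUNUNNUN · NUNUNNUNUNNUNNUNUNNUN gives term 8.

UNNUNNUNUNNUNNUNUNNUNUNNUNNUNUNNUN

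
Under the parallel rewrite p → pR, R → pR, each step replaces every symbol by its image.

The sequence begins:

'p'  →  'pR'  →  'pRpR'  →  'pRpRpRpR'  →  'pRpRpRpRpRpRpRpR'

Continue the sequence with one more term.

Applying the rule to each of the 16 symbols of pRpRpRpRpRpRpRpR gives the pieces pR pR pR pR pR pR pR pR pR pR pR pR pR pR pR pR, which concatenate to the answer.

pRpRpRpRpRpRpRpRpRpRpRpRpRpRpRpR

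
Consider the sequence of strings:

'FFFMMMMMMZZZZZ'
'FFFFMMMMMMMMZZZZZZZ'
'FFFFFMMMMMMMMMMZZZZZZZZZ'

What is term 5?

Reading off run lengths: F runs 3, 4, 5; M runs 6, 8, 10; Z runs 5, 7, 9 — each is linear in n, where the shown terms are n = 3, 4, 5.
For term 5, n = 7, so the run lengths are 7, 14, 13.

FFFFFFFMMMMMMMMMMMMMMZZZZZZZZZZZZZ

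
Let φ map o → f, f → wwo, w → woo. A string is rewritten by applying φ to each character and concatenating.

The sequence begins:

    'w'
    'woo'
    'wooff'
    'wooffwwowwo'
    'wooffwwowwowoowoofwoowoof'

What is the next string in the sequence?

Applying the rule to each of the 25 symbols of wooffwwowwowoowoofwoowoof gives the pieces woo f f wwo wwo woo woo f woo woo f woo f f woo f f wwo woo f f woo f f wwo, which concatenate to the answer.

wooffwwowwowoowoofwoowoofwooffwooffwwowooffwooffwwo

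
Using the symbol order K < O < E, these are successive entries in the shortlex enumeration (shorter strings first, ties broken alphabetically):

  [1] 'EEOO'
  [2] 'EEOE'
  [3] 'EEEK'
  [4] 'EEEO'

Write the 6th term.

Advancing 2 positions from EEEO through EEEO → EEEE reaches term 6.

KKKKK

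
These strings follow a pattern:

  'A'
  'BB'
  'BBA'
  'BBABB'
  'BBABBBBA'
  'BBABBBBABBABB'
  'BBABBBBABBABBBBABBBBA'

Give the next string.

BBABBBBABBABBBBABBBBABBABBBBABBABB

Each term (from the third on) is the previous term followed by the one before it: term 3 = BB·A = BBA.
So term 8 is BBABBBBABBABBBBABBBBA·BBABBBBABBABB.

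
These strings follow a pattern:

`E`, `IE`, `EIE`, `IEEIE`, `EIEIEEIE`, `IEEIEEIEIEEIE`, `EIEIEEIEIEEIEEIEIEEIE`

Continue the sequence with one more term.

From term 3 onward, concatenate the second-to-last term with the last: E·IE = EIE, IE·EIE = IEEIE, …
The next term joins IEEIEEIEIEEIE and EIEIEEIEIEEIEEIEIEEIE.

IEEIEEIEIEEIEEIEIEEIEIEEIEEIEIEEIE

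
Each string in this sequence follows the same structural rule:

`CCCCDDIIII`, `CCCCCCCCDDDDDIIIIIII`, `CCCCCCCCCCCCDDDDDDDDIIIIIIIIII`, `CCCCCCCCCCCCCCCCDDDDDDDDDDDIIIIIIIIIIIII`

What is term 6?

CCCCCCCCCCCCCCCCCCCCCCCCDDDDDDDDDDDDDDDDDIIIIIIIIIIIIIIIIIII

Each string has the form C^{4n} D^{3n-1} I^{3n+1} (n = 1, 2, …).
At n = 6 the blocks have lengths 24, 17, 19.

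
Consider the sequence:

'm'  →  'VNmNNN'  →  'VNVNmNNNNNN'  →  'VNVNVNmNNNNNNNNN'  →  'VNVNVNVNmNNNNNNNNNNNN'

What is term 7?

VNVNVNVNVNVNmNNNNNNNNNNNNNNNNNN

s(k+1) = VN·s(k)·NNN, so each term gains VN as a prefix and NNN as a suffix.
From VNVNVNVNmNNNNNNNNNNNN, 2 further steps: VNVNVNVNmNNNNNNNNNNNN → VNVNVNVNVNmNNNNNNNNNNNNNNN → (answer).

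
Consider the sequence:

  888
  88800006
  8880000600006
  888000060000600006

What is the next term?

88800006000060000600006

Each term is the previous one with 00006 appended.
So the next term is 888000060000600006·00006.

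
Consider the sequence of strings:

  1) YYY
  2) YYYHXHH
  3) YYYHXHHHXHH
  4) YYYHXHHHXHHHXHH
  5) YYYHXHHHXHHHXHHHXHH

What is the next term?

YYYHXHHHXHHHXHHHXHHHXHH

The strings grow by a fixed suffix HXHH each time.
So the next term is YYYHXHHHXHHHXHHHXHH·HXHH.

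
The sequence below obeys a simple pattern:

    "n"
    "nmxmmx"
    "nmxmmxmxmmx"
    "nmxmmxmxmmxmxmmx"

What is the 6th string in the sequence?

Each term is the previous one with mxmmx appended.
From nmxmmxmxmmxmxmmx, 2 further steps: nmxmmxmxmmxmxmmx → nmxmmxmxmmxmxmmxmxmmx → (answer).

nmxmmxmxmmxmxmmxmxmmxmxmmx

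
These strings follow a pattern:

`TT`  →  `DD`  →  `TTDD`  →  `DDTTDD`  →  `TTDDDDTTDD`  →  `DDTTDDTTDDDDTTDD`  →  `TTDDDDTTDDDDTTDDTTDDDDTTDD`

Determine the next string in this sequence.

Each term (from the third on) is the two preceding terms concatenated in order: term 3 = TT·DD = TTDD.
Continuing: DDTTDDTTDDDDTTDD · TTDDDDTTDDDDTTDDTTDDDDTTDD gives term 8.

DDTTDDTTDDDDTTDDTTDDDDTTDDDDTTDDTTDDDDTTDD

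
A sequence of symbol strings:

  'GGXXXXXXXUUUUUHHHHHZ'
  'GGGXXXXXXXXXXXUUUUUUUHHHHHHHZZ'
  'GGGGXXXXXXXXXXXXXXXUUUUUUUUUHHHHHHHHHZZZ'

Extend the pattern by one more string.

GGGGGXXXXXXXXXXXXXXXXXXXUUUUUUUUUUUHHHHHHHHHHHZZZZ

Each string has the form G^{n+1} X^{4n+3} U^{2n+3} H^{2n+3} Z^{n} (n = 1, 2, …).
At n = 4 the blocks have lengths 5, 19, 11, 11, 4.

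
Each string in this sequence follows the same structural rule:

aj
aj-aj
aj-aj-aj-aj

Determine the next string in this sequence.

s(k+1) = s(k)·-·s(k) — each term doubles the last with '-' between the halves.
One more doubling of aj-aj-aj-aj gives the answer.

aj-aj-aj-aj-aj-aj-aj-aj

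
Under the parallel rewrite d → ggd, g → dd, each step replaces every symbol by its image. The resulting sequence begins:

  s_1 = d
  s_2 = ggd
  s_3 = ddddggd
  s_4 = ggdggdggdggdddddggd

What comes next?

Rewriting the 19 symbols of ggdggdggdggdddddggd one by one yields dd dd ggd dd dd ggd dd dd ggd dd dd ggd ggd ggd ggd ggd dd dd ggd; concatenated:

ddddggdddddggdddddggdddddggdggdggdggdggdddddggd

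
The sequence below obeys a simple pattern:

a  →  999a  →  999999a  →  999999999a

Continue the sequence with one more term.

The strings grow by a fixed prefix 999 each time.
Applying this once more to 999999999a:

999999999999a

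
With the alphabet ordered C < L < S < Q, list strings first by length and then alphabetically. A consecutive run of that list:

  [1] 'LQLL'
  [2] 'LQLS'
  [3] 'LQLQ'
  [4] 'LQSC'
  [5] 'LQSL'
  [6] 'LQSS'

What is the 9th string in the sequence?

LQQL

Continuing the enumeration 3 steps past LQSS: LQSS → LQSQ → LQQC → (answer).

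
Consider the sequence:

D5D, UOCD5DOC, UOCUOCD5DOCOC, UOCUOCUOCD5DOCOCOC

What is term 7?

Each term wraps the previous one in UOC on the left and OC on the right.
From UOCUOCUOCD5DOCOCOC, 3 further steps: UOCUOCUOCD5DOCOCOC → UOCUOCUOCUOCD5DOCOCOCOC → UOCUOCUOCUOCUOCD5DOCOCOCOCOC → (answer).

UOCUOCUOCUOCUOCUOCD5DOCOCOCOCOCOC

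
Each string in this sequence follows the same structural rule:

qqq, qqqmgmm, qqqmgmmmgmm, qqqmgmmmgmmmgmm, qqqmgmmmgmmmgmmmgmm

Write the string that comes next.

qqqmgmmmgmmmgmmmgmmmgmm

Every step adds mgmm to the end: s(k+1) = s(k)·mgmm.
So the next term is qqqmgmmmgmmmgmmmgmm·mgmm.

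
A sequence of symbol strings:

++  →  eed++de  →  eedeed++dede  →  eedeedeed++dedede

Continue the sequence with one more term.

eedeedeedeed++dededede

Each term wraps the previous one in eed on the left and de on the right.
One more step from eedeedeed++dedede gives the answer.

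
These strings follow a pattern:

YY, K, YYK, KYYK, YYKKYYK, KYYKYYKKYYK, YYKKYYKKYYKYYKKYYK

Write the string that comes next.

KYYKYYKKYYKYYKKYYKKYYKYYKKYYK

From term 3 onward, concatenate the second-to-last term with the last: YY·K = YYK, K·YYK = KYYK, …
The next term joins KYYKYYKKYYK and YYKKYYKKYYKYYKKYYK.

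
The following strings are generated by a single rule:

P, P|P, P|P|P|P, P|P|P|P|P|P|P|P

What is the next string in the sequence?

P|P|P|P|P|P|P|P|P|P|P|P|P|P|P|P

s(k+1) = s(k)·|·s(k) — each term doubles the last with '|' between the halves.
So the next term is two copies of P|P|P|P|P|P|P|P with '|' between the halves.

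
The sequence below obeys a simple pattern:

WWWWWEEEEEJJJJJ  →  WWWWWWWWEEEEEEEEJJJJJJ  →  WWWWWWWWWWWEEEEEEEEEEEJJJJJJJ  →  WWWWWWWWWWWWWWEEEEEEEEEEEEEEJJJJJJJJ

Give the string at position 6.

WWWWWWWWWWWWWWWWWWWWEEEEEEEEEEEEEEEEEEEEJJJJJJJJJJ

The n-th term is 3n-1 W's then 3n-1 E's then n+3 J's, where the shown terms are n = 2, 3, 4, 5.
Setting n = 7 gives 20, 20, 10 characters in each block.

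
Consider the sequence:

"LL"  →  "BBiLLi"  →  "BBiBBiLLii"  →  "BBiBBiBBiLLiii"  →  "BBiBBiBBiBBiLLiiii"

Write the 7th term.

s(k+1) = BBi·s(k)·i, so each term gains BBi as a prefix and i as a suffix.
From BBiBBiBBiBBiLLiiii, 2 further steps: BBiBBiBBiBBiLLiiii → BBiBBiBBiBBiBBiLLiiiii → (answer).

BBiBBiBBiBBiBBiBBiLLiiiiii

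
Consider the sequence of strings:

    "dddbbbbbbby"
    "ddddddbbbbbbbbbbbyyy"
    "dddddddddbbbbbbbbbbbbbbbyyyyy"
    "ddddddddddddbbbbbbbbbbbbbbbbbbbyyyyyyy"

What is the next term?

dddddddddddddddbbbbbbbbbbbbbbbbbbbbbbbyyyyyyyyy

Each string has the form d^{3n} b^{4n+3} y^{2n-1} (n = 1, 2, …).
For the next term, n = 5, so the run lengths are 15, 23, 9.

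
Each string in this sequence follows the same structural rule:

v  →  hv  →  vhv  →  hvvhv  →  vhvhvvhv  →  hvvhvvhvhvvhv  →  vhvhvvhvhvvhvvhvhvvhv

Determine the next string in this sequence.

From term 3 onward, concatenate the second-to-last term with the last: v·hv = vhv, hv·vhv = hvvhv, …
So term 8 is hvvhvvhvhvvhv·vhvhvvhvhvvhvvhvhvvhv.

hvvhvvhvhvvhvvhvhvvhvhvvhvvhvhvvhv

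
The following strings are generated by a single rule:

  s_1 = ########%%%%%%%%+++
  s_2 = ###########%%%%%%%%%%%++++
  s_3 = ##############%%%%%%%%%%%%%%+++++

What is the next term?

#################%%%%%%%%%%%%%%%%%++++++

Each string has the form #^{3n+2} %^{3n+2} +^{n+1}, where the shown terms are n = 2, 3, 4.
For the next term, n = 5, so the run lengths are 17, 17, 6.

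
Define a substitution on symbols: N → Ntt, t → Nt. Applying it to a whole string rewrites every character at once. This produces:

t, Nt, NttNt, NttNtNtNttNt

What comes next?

Rewriting each symbol of NttNtNtNttNt: N→Ntt, t→Nt, t→Nt, N→Ntt, t→Nt, N→Ntt, t→Nt, N→Ntt, t→Nt, t→Nt, N→Ntt, t→Nt, which concatenates to Ntt Nt Nt Ntt Nt Ntt Nt Ntt Nt Nt Ntt Nt.

NttNtNtNttNtNttNtNttNtNtNttNt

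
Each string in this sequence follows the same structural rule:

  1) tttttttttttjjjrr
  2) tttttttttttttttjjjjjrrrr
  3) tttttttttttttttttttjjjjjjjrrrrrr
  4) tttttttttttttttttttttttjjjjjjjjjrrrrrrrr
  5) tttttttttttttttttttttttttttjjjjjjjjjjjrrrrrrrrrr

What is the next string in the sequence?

Term n consists of 4n+3 t's, followed by 2n-1 j's, followed by 2n-2 r's, where the shown terms are n = 2, 3, 4, 5, 6.
Setting n = 7 gives 31, 13, 12 characters in each block.

tttttttttttttttttttttttttttttttjjjjjjjjjjjjjrrrrrrrrrrrr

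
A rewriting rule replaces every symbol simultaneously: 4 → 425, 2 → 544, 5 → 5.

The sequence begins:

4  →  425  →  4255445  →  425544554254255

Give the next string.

Rewriting the 15 symbols of 425544554254255 one by one yields 425 544 5 5 425 425 5 5 425 544 5 425 544 5 5; concatenated:

4255445542542555425544542554455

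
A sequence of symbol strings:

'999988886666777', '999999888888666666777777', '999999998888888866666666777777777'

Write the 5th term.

999999999999888888888888666666666666777777777777777

Each string has the form 9^{2n+2} 8^{2n+2} 6^{2n+2} 7^{3n} (n = 1, 2, …).
Setting n = 5 gives 12, 12, 12, 15 characters in each block.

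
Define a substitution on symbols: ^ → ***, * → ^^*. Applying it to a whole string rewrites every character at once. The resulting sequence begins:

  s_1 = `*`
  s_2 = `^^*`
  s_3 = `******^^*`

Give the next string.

^^*^^*^^*^^*^^*^^*******^^*

Expanding ******^^*: *→^^*, *→^^*, *→^^*, *→^^*, *→^^*, *→^^*, ^→***, ^→***, *→^^*. Concatenated: ^^* ^^* ^^* ^^* ^^* ^^* *** *** ^^*.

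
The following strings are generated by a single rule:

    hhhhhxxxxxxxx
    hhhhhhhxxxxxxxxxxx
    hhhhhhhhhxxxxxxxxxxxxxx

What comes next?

Reading off run lengths: h runs 5, 7, 9; x runs 8, 11, 14 — each is linear in n, where the shown terms are n = 2, 3, 4.
Setting n = 5 gives 11, 17 characters in each block.

hhhhhhhhhhhxxxxxxxxxxxxxxxxx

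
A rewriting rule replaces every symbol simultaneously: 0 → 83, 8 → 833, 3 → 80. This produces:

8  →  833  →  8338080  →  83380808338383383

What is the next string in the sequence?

φ(83380808338383383) expands symbol-by-symbol to 833 80 80 833 83 833 83 833 80 80 833 80 833 80 80 833 80; joining the 17 pieces gives the next term.

83380808338383383833808083380833808083380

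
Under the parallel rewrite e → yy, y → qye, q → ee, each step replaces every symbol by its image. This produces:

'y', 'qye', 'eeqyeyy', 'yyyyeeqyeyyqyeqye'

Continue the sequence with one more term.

qyeqyeqyeqyeyyyyeeqyeyyqyeqyeeeqyeyyeeqyeyy

Applying the rule to each of the 17 symbols of yyyyeeqyeyyqyeqye gives the pieces qye qye qye qye yy yy ee qye yy qye qye ee qye yy ee qye yy, which concatenate to the answer.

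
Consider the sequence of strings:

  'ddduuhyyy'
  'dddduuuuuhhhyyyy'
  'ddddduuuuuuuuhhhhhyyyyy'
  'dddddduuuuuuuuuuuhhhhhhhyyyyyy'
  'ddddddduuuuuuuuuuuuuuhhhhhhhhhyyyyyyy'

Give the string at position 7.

ddddddddduuuuuuuuuuuuuuuuuuuuhhhhhhhhhhhhhyyyyyyyyy

Term n consists of n+2 d's, followed by 3n-1 u's, followed by 2n-1 h's, followed by n+2 y's (n = 1, 2, …).
For term 7, n = 7, so the run lengths are 9, 20, 13, 9.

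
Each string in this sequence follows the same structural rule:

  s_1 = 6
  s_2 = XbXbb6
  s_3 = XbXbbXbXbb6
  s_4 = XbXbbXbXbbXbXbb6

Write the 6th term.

XbXbbXbXbbXbXbbXbXbbXbXbb6

The strings grow by a fixed prefix XbXbb each time.
From XbXbbXbXbbXbXbb6, 2 further steps: XbXbbXbXbbXbXbb6 → XbXbbXbXbbXbXbbXbXbb6 → (answer).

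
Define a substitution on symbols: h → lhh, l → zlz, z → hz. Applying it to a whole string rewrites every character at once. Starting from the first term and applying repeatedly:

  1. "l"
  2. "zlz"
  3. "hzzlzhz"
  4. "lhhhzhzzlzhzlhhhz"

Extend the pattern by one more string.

zlzlhhlhhlhhhzlhhhzhzzlzhzlhhhzzlzlhhlhhlhhhz

Replace each of the 17 characters of lhhhzhzzlzhzlhhhz in place — zlz lhh lhh lhh hz lhh hz hz zlz hz lhh hz zlz lhh lhh lhh hz — and concatenate.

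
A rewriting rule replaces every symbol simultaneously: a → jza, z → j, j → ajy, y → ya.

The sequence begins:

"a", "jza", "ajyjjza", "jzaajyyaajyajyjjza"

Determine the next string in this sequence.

Rewriting the 18 symbols of jzaajyyaajyajyjjza one by one yields ajy j jza jza ajy ya ya jza jza ajy ya jza ajy ya ajy ajy j jza; concatenated:

ajyjjzajzaajyyayajzajzaajyyajzaajyyaajyajyjjza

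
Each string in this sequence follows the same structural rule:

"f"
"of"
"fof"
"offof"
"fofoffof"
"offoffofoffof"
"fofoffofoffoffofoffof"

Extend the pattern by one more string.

offoffofoffoffofoffofoffoffofoffof

From term 3 onward, concatenate the second-to-last term with the last: f·of = fof, of·fof = offof, …
So term 8 is offoffofoffof·fofoffofoffoffofoffof.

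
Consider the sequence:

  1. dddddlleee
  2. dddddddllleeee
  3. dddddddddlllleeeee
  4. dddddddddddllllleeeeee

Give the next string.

dddddddddddddlllllleeeeeee

The n-th term is 2n+1 d's then n l's then n+1 e's, where the shown terms are n = 2, 3, 4, 5.
At n = 6 the blocks have lengths 13, 6, 7.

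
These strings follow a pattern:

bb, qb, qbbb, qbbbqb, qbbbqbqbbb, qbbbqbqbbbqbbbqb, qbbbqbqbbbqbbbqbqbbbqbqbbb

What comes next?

qbbbqbqbbbqbbbqbqbbbqbqbbbqbbbqbqbbbqbbbqb

Each term (from the third on) is the previous term followed by the one before it: term 3 = qb·bb = qbbb.
The next term joins qbbbqbqbbbqbbbqbqbbbqbqbbb and qbbbqbqbbbqbbbqb.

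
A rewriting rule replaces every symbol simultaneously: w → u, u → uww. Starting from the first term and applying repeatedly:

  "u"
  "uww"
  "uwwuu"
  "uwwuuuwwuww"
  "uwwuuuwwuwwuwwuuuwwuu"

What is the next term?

uwwuuuwwuwwuwwuuuwwuuuwwuuuwwuwwuwwuuuwwuww

φ(uwwuuuwwuwwuwwuuuwwuu) expands symbol-by-symbol to uww u u uww uww uww u u uww u u uww u u uww uww uww u u uww uww; joining the 21 pieces gives the next term.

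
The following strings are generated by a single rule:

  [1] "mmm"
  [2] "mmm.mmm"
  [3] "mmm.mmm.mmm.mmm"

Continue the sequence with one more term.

Each string is two copies of the previous one joined by '.'.
Doubling mmm.mmm.mmm.mmm with '.' between the halves:

mmm.mmm.mmm.mmm.mmm.mmm.mmm.mmm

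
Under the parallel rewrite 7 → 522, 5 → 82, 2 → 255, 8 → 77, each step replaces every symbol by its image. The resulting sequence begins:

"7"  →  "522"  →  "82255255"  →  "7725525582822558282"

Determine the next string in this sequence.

52252225582822558282772557725525582827725577255

φ(7725525582822558282) expands symbol-by-symbol to 522 522 255 82 82 255 82 82 77 255 77 255 255 82 82 77 255 77 255; joining the 19 pieces gives the next term.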